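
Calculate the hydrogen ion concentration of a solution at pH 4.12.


[H+] = 10^(-pH)
[H+] = 10^(-4.12)
[H+] = 7.586e-05 M

7.586e-05 M


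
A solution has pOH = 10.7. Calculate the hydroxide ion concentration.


[OH-] = 10^(-pOH)
[OH-] = 10^(-10.7)
[OH-] = 1.995e-11 M

1.995e-11 M


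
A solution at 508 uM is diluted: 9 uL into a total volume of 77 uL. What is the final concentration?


C2 = C1 * V1 / V2
C2 = 508 * 9 / 77
C2 = 59.3766 uM

59.3766 uM


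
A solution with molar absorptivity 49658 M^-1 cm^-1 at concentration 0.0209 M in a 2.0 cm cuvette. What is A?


A = epsilon * c * l
A = 49658 * 0.0209 * 2.0
A = 2075.7044

2075.7044


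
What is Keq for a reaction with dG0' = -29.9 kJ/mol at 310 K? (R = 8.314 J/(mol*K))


Keq = exp(-dG0 * 1000 / (R * T))
Keq = exp(-(-29.9) * 1000 / (8.314 * 310))
Keq = 109218.7597

109218.7597


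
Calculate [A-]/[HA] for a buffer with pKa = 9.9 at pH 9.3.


[A-]/[HA] = 10^(pH - pKa)
= 10^(9.3 - 9.9)
= 0.2512

0.2512


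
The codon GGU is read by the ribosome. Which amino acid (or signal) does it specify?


Standard genetic code lookup.
Codon GGU -> Gly

Gly


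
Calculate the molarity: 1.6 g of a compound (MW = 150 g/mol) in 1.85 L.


C = (mass / MW) / volume
C = (1.6 / 150) / 1.85
C = 0.0058 M

0.0058 M


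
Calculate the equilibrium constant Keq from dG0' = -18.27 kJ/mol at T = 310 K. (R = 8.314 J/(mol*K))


Keq = exp(-dG0 * 1000 / (R * T))
Keq = exp(-(-18.27) * 1000 / (8.314 * 310))
Keq = 1198.3536

1198.3536


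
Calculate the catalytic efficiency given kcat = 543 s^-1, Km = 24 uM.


Catalytic efficiency = kcat / Km
= 543 / 24
= 22.625 uM^-1*s^-1

22.625 uM^-1*s^-1


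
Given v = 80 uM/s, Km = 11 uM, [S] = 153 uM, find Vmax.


Vmax = v * (Km + [S]) / [S]
Vmax = 80 * (11 + 153) / 153
Vmax = 85.7516 uM/s

85.7516 uM/s


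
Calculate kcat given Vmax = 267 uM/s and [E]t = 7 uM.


kcat = Vmax / [E]t
kcat = 267 / 7
kcat = 38.1429 s^-1

38.1429 s^-1


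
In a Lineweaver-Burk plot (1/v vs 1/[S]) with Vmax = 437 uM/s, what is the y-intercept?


y-intercept = 1/Vmax
= 1/437
= 0.0023 s/uM

0.0023 s/uM


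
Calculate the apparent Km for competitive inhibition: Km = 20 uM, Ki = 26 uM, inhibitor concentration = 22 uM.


Km_app = Km * (1 + [I]/Ki)
Km_app = 20 * (1 + 22/26)
Km_app = 36.9231 uM

36.9231 uM


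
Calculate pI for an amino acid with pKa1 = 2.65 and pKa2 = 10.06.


pI = (pKa1 + pKa2) / 2
pI = (2.65 + 10.06) / 2
pI = 6.355

6.355


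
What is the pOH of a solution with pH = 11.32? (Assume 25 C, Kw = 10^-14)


pOH = 14 - pH
pOH = 14 - 11.32
pOH = 2.68

2.68


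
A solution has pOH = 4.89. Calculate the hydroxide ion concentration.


[OH-] = 10^(-pOH)
[OH-] = 10^(-4.89)
[OH-] = 1.288e-05 M

1.288e-05 M


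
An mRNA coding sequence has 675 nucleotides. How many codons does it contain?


codons = nucleotides / 3
codons = 675 / 3 = 225

225


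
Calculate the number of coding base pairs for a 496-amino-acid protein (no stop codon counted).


Each amino acid = 1 codon = 3 bp
bp = 496 * 3 = 1488 bp

1488 bp


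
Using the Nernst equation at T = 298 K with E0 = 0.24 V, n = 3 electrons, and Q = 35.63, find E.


E = E0 - (RT/nF) * ln(Q)
E = 0.24 - (8.314 * 298 / (3 * 96485)) * ln(35.63)
E = 0.2094 V

0.2094 V


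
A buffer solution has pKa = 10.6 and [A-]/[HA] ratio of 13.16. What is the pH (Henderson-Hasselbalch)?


pH = pKa + log10([A-]/[HA])
pH = 10.6 + log10(13.16)
pH = 11.7193

11.7193


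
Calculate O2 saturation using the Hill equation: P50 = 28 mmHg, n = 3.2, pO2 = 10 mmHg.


Y = pO2^n / (P50^n + pO2^n)
Y = 10^3.2 / (28^3.2 + 10^3.2)
Y = 3.58%

3.58%


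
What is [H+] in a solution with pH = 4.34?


[H+] = 10^(-pH)
[H+] = 10^(-4.34)
[H+] = 4.571e-05 M

4.571e-05 M


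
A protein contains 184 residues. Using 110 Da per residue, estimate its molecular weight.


MW = n_residues * 110 Da
MW = 184 * 110
MW = 20240 Da

20240 Da


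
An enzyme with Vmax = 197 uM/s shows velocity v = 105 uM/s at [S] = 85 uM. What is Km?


Km = [S] * (Vmax - v) / v
Km = 85 * (197 - 105) / 105
Km = 74.4762 uM

74.4762 uM


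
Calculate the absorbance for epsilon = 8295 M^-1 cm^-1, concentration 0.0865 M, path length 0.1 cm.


A = epsilon * c * l
A = 8295 * 0.0865 * 0.1
A = 71.7518

71.7518


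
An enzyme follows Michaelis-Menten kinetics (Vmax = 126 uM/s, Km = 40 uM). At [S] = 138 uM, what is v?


v = Vmax * [S] / (Km + [S])
v = 126 * 138 / (40 + 138)
v = 97.6854 uM/s

97.6854 uM/s


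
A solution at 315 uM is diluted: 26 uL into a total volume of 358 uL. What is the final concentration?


C2 = C1 * V1 / V2
C2 = 315 * 26 / 358
C2 = 22.8771 uM

22.8771 uM


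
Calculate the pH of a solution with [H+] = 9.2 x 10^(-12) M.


pH = -log10([H+])
pH = -log10(9.2 x 10^(-12))
pH = 11.0362

11.0362


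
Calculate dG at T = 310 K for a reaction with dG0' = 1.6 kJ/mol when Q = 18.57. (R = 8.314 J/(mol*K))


dG = dG0' + RT * ln(Q) / 1000
dG = 1.6 + 8.314 * 310 * ln(18.57) / 1000
dG = 9.1298 kJ/mol

9.1298 kJ/mol


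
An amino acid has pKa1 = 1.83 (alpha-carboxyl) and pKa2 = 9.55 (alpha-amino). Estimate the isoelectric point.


pI = (pKa1 + pKa2) / 2
pI = (1.83 + 9.55) / 2
pI = 5.69

5.69


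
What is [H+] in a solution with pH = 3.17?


[H+] = 10^(-pH)
[H+] = 10^(-3.17)
[H+] = 6.761e-04 M

6.761e-04 M


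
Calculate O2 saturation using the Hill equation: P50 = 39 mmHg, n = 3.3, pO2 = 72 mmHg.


Y = pO2^n / (P50^n + pO2^n)
Y = 72^3.3 / (39^3.3 + 72^3.3)
Y = 88.32%

88.32%


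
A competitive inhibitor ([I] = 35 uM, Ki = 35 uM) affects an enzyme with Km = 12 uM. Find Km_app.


Km_app = Km * (1 + [I]/Ki)
Km_app = 12 * (1 + 35/35)
Km_app = 24.0 uM

24.0 uM


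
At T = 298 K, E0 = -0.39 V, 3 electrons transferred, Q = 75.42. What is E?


E = E0 - (RT/nF) * ln(Q)
E = -0.39 - (8.314 * 298 / (3 * 96485)) * ln(75.42)
E = -0.427 V

-0.427 V


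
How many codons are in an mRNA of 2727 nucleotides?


codons = nucleotides / 3
codons = 2727 / 3 = 909

909


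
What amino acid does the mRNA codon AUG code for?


Standard genetic code lookup.
Codon AUG -> Met (start)

Met (start)


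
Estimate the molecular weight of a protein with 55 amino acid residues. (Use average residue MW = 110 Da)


MW = n_residues * 110 Da
MW = 55 * 110
MW = 6050 Da

6050 Da


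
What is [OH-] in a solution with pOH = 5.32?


[OH-] = 10^(-pOH)
[OH-] = 10^(-5.32)
[OH-] = 4.786e-06 M

4.786e-06 M


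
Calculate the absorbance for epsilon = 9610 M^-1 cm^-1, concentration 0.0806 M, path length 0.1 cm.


A = epsilon * c * l
A = 9610 * 0.0806 * 0.1
A = 77.4566

77.4566


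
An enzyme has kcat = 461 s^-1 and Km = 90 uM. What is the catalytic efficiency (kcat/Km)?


Catalytic efficiency = kcat / Km
= 461 / 90
= 5.1222 uM^-1*s^-1

5.1222 uM^-1*s^-1


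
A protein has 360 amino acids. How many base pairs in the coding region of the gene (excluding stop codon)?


Each amino acid = 1 codon = 3 bp
bp = 360 * 3 = 1080 bp

1080 bp


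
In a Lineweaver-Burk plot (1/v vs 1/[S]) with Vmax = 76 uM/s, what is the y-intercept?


y-intercept = 1/Vmax
= 1/76
= 0.0132 s/uM

0.0132 s/uM


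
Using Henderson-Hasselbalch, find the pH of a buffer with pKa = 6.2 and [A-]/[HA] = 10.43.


pH = pKa + log10([A-]/[HA])
pH = 6.2 + log10(10.43)
pH = 7.2183

7.2183


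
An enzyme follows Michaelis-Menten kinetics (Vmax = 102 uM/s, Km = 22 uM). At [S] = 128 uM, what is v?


v = Vmax * [S] / (Km + [S])
v = 102 * 128 / (22 + 128)
v = 87.04 uM/s

87.04 uM/s


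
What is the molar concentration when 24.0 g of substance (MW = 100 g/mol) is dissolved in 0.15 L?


C = (mass / MW) / volume
C = (24.0 / 100) / 0.15
C = 1.6 M

1.6 M


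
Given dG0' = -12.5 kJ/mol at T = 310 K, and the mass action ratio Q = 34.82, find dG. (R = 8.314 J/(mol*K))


dG = dG0' + RT * ln(Q) / 1000
dG = -12.5 + 8.314 * 310 * ln(34.82) / 1000
dG = -3.3499 kJ/mol

-3.3499 kJ/mol


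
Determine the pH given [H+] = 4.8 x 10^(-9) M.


pH = -log10([H+])
pH = -log10(4.8 x 10^(-9))
pH = 8.3188

8.3188


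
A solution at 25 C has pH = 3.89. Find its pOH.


pOH = 14 - pH
pOH = 14 - 3.89
pOH = 10.11

10.11


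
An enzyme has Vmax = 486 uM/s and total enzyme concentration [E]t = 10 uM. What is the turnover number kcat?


kcat = Vmax / [E]t
kcat = 486 / 10
kcat = 48.6 s^-1

48.6 s^-1


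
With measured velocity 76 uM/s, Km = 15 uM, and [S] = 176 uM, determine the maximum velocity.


Vmax = v * (Km + [S]) / [S]
Vmax = 76 * (15 + 176) / 176
Vmax = 82.4773 uM/s

82.4773 uM/s


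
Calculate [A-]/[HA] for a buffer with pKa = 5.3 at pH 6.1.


[A-]/[HA] = 10^(pH - pKa)
= 10^(6.1 - 5.3)
= 6.3096

6.3096


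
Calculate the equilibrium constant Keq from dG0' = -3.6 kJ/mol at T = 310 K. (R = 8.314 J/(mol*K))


Keq = exp(-dG0 * 1000 / (R * T))
Keq = exp(-(-3.6) * 1000 / (8.314 * 310))
Keq = 4.0422

4.0422


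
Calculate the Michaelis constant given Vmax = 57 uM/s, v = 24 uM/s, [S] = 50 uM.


Km = [S] * (Vmax - v) / v
Km = 50 * (57 - 24) / 24
Km = 68.75 uM

68.75 uM


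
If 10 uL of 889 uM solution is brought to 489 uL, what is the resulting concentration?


C2 = C1 * V1 / V2
C2 = 889 * 10 / 489
C2 = 18.18 uM

18.18 uM


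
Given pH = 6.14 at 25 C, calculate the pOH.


pOH = 14 - pH
pOH = 14 - 6.14
pOH = 7.86

7.86


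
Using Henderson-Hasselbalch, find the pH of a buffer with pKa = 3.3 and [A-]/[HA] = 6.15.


pH = pKa + log10([A-]/[HA])
pH = 3.3 + log10(6.15)
pH = 4.0889

4.0889


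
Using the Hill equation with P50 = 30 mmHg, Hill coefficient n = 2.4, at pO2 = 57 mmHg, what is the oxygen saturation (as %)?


Y = pO2^n / (P50^n + pO2^n)
Y = 57^2.4 / (30^2.4 + 57^2.4)
Y = 82.35%

82.35%


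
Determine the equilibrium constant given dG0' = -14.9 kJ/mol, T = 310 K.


Keq = exp(-dG0 * 1000 / (R * T))
Keq = exp(-(-14.9) * 1000 / (8.314 * 310))
Keq = 324.1331

324.1331


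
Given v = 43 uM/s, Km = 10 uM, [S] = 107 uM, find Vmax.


Vmax = v * (Km + [S]) / [S]
Vmax = 43 * (10 + 107) / 107
Vmax = 47.0187 uM/s

47.0187 uM/s


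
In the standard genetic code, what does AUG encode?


Standard genetic code lookup.
Codon AUG -> Met (start)

Met (start)


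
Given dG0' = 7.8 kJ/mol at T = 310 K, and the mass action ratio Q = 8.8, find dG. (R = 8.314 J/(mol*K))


dG = dG0' + RT * ln(Q) / 1000
dG = 7.8 + 8.314 * 310 * ln(8.8) / 1000
dG = 13.4051 kJ/mol

13.4051 kJ/mol


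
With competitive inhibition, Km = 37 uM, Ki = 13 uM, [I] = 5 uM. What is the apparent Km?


Km_app = Km * (1 + [I]/Ki)
Km_app = 37 * (1 + 5/13)
Km_app = 51.2308 uM

51.2308 uM


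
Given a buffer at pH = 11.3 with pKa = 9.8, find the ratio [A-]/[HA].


[A-]/[HA] = 10^(pH - pKa)
= 10^(11.3 - 9.8)
= 31.6228

31.6228


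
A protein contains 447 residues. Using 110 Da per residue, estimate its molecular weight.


MW = n_residues * 110 Da
MW = 447 * 110
MW = 49170 Da

49170 Da


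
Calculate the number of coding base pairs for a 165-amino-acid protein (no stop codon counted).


Each amino acid = 1 codon = 3 bp
bp = 165 * 3 = 495 bp

495 bp


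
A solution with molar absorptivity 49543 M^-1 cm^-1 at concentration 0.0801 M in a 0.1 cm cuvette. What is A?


A = epsilon * c * l
A = 49543 * 0.0801 * 0.1
A = 396.8394

396.8394


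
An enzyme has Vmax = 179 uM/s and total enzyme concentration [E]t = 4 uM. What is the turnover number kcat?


kcat = Vmax / [E]t
kcat = 179 / 4
kcat = 44.75 s^-1

44.75 s^-1


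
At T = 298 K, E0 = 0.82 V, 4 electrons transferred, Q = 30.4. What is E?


E = E0 - (RT/nF) * ln(Q)
E = 0.82 - (8.314 * 298 / (4 * 96485)) * ln(30.4)
E = 0.7981 V

0.7981 V


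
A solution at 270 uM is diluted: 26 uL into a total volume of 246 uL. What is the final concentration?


C2 = C1 * V1 / V2
C2 = 270 * 26 / 246
C2 = 28.5366 uM

28.5366 uM


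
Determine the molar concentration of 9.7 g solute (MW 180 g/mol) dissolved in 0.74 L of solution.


C = (mass / MW) / volume
C = (9.7 / 180) / 0.74
C = 0.0728 M

0.0728 M


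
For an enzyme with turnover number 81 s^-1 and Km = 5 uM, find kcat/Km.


Catalytic efficiency = kcat / Km
= 81 / 5
= 16.2 uM^-1*s^-1

16.2 uM^-1*s^-1


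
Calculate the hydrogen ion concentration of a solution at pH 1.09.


[H+] = 10^(-pH)
[H+] = 10^(-1.09)
[H+] = 0.0813 M

0.0813 M


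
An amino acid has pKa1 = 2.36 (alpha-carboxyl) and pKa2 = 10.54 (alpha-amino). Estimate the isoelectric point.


pI = (pKa1 + pKa2) / 2
pI = (2.36 + 10.54) / 2
pI = 6.45

6.45


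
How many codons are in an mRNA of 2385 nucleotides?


codons = nucleotides / 3
codons = 2385 / 3 = 795

795


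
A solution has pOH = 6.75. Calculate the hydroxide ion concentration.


[OH-] = 10^(-pOH)
[OH-] = 10^(-6.75)
[OH-] = 1.778e-07 M

1.778e-07 M


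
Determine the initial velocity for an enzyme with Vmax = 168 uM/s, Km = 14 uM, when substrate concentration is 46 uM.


v = Vmax * [S] / (Km + [S])
v = 168 * 46 / (14 + 46)
v = 128.8 uM/s

128.8 uM/s


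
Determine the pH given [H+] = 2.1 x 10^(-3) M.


pH = -log10([H+])
pH = -log10(2.1 x 10^(-3))
pH = 2.6778

2.6778


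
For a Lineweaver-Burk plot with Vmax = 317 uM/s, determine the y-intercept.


y-intercept = 1/Vmax
= 1/317
= 0.0032 s/uM

0.0032 s/uM


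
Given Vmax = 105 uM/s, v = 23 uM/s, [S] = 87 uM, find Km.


Km = [S] * (Vmax - v) / v
Km = 87 * (105 - 23) / 23
Km = 310.1739 uM

310.1739 uM


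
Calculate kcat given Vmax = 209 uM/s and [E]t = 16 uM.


kcat = Vmax / [E]t
kcat = 209 / 16
kcat = 13.0625 s^-1

13.0625 s^-1


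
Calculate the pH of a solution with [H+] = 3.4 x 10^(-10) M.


pH = -log10([H+])
pH = -log10(3.4 x 10^(-10))
pH = 9.4685

9.4685


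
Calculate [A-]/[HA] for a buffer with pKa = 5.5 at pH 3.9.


[A-]/[HA] = 10^(pH - pKa)
= 10^(3.9 - 5.5)
= 0.0251

0.0251


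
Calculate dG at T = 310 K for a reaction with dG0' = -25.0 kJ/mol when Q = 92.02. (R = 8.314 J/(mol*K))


dG = dG0' + RT * ln(Q) / 1000
dG = -25.0 + 8.314 * 310 * ln(92.02) / 1000
dG = -13.3453 kJ/mol

-13.3453 kJ/mol


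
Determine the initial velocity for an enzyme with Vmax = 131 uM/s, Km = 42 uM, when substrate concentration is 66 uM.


v = Vmax * [S] / (Km + [S])
v = 131 * 66 / (42 + 66)
v = 80.0556 uM/s

80.0556 uM/s


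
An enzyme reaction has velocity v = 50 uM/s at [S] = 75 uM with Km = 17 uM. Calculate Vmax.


Vmax = v * (Km + [S]) / [S]
Vmax = 50 * (17 + 75) / 75
Vmax = 61.3333 uM/s

61.3333 uM/s


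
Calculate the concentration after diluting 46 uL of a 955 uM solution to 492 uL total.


C2 = C1 * V1 / V2
C2 = 955 * 46 / 492
C2 = 89.2886 uM

89.2886 uM


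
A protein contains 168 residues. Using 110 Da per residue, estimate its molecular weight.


MW = n_residues * 110 Da
MW = 168 * 110
MW = 18480 Da

18480 Da


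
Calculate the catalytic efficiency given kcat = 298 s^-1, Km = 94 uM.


Catalytic efficiency = kcat / Km
= 298 / 94
= 3.1702 uM^-1*s^-1

3.1702 uM^-1*s^-1


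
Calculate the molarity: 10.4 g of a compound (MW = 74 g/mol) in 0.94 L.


C = (mass / MW) / volume
C = (10.4 / 74) / 0.94
C = 0.1495 M

0.1495 M


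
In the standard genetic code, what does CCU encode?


Standard genetic code lookup.
Codon CCU -> Pro

Pro


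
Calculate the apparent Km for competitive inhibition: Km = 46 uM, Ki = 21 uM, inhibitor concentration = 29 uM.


Km_app = Km * (1 + [I]/Ki)
Km_app = 46 * (1 + 29/21)
Km_app = 109.5238 uM

109.5238 uM


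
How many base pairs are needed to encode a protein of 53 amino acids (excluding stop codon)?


Each amino acid = 1 codon = 3 bp
bp = 53 * 3 = 159 bp

159 bp


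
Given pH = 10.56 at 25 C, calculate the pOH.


pOH = 14 - pH
pOH = 14 - 10.56
pOH = 3.44

3.44


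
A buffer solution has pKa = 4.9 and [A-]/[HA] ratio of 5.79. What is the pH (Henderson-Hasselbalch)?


pH = pKa + log10([A-]/[HA])
pH = 4.9 + log10(5.79)
pH = 5.6627

5.6627


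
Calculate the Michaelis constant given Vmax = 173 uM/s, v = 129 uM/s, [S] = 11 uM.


Km = [S] * (Vmax - v) / v
Km = 11 * (173 - 129) / 129
Km = 3.7519 uM

3.7519 uM


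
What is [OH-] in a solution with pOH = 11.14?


[OH-] = 10^(-pOH)
[OH-] = 10^(-11.14)
[OH-] = 7.244e-12 M

7.244e-12 M


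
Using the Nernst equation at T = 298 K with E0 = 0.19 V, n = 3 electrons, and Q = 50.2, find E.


E = E0 - (RT/nF) * ln(Q)
E = 0.19 - (8.314 * 298 / (3 * 96485)) * ln(50.2)
E = 0.1565 V

0.1565 V


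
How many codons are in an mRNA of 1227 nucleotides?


codons = nucleotides / 3
codons = 1227 / 3 = 409

409


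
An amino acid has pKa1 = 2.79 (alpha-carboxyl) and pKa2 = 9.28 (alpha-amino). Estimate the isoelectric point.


pI = (pKa1 + pKa2) / 2
pI = (2.79 + 9.28) / 2
pI = 6.035

6.035


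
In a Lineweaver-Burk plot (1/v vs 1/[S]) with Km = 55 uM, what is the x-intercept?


x-intercept = -1/Km
= -1/55
= -0.0182 1/uM

-0.0182 1/uM


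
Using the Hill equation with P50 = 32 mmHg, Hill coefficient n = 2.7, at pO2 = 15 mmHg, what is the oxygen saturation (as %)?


Y = pO2^n / (P50^n + pO2^n)
Y = 15^2.7 / (32^2.7 + 15^2.7)
Y = 11.45%

11.45%


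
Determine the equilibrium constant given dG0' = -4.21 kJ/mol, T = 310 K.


Keq = exp(-dG0 * 1000 / (R * T))
Keq = exp(-(-4.21) * 1000 / (8.314 * 310))
Keq = 5.1216

5.1216


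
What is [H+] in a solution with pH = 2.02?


[H+] = 10^(-pH)
[H+] = 10^(-2.02)
[H+] = 0.0095 M

0.0095 M


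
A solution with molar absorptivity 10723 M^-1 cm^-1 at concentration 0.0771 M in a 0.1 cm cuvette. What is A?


A = epsilon * c * l
A = 10723 * 0.0771 * 0.1
A = 82.6743

82.6743


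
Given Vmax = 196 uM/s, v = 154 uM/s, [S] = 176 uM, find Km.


Km = [S] * (Vmax - v) / v
Km = 176 * (196 - 154) / 154
Km = 48.0 uM

48.0 uM


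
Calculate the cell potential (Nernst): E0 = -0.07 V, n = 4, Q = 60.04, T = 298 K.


E = E0 - (RT/nF) * ln(Q)
E = -0.07 - (8.314 * 298 / (4 * 96485)) * ln(60.04)
E = -0.0963 V

-0.0963 V


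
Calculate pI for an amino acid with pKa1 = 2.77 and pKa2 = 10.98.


pI = (pKa1 + pKa2) / 2
pI = (2.77 + 10.98) / 2
pI = 6.875

6.875


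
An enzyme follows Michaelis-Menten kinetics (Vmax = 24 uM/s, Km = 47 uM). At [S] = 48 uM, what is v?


v = Vmax * [S] / (Km + [S])
v = 24 * 48 / (47 + 48)
v = 12.1263 uM/s

12.1263 uM/s


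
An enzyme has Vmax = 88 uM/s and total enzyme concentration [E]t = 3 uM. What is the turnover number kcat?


kcat = Vmax / [E]t
kcat = 88 / 3
kcat = 29.3333 s^-1

29.3333 s^-1


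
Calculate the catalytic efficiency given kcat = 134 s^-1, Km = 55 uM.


Catalytic efficiency = kcat / Km
= 134 / 55
= 2.4364 uM^-1*s^-1

2.4364 uM^-1*s^-1


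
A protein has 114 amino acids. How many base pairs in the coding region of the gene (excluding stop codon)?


Each amino acid = 1 codon = 3 bp
bp = 114 * 3 = 342 bp

342 bp


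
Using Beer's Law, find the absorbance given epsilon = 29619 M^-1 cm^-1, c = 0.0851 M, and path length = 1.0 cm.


A = epsilon * c * l
A = 29619 * 0.0851 * 1.0
A = 2520.5769

2520.5769


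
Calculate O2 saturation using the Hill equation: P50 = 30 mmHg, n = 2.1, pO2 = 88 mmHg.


Y = pO2^n / (P50^n + pO2^n)
Y = 88^2.1 / (30^2.1 + 88^2.1)
Y = 90.55%

90.55%


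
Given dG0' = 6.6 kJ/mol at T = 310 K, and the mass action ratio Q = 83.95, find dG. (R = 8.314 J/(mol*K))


dG = dG0' + RT * ln(Q) / 1000
dG = 6.6 + 8.314 * 310 * ln(83.95) / 1000
dG = 18.0182 kJ/mol

18.0182 kJ/mol


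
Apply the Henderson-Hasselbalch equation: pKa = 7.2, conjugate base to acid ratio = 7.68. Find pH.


pH = pKa + log10([A-]/[HA])
pH = 7.2 + log10(7.68)
pH = 8.0854

8.0854


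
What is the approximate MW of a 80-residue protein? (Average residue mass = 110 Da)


MW = n_residues * 110 Da
MW = 80 * 110
MW = 8800 Da

8800 Da


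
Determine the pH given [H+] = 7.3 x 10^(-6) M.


pH = -log10([H+])
pH = -log10(7.3 x 10^(-6))
pH = 5.1367

5.1367


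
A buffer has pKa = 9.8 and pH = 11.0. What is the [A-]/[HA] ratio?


[A-]/[HA] = 10^(pH - pKa)
= 10^(11.0 - 9.8)
= 15.8489

15.8489


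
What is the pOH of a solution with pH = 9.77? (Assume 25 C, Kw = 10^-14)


pOH = 14 - pH
pOH = 14 - 9.77
pOH = 4.23

4.23


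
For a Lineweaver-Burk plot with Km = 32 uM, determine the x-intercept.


x-intercept = -1/Km
= -1/32
= -0.0312 1/uM

-0.0312 1/uM


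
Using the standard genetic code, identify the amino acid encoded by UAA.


Standard genetic code lookup.
Codon UAA -> Stop

Stop


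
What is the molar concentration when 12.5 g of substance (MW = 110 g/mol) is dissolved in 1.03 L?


C = (mass / MW) / volume
C = (12.5 / 110) / 1.03
C = 0.1103 M

0.1103 M


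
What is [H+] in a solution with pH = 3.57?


[H+] = 10^(-pH)
[H+] = 10^(-3.57)
[H+] = 2.692e-04 M

2.692e-04 M


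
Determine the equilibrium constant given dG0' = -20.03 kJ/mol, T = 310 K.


Keq = exp(-dG0 * 1000 / (R * T))
Keq = exp(-(-20.03) * 1000 / (8.314 * 310))
Keq = 2372.2128

2372.2128


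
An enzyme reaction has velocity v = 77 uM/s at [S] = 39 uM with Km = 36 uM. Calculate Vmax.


Vmax = v * (Km + [S]) / [S]
Vmax = 77 * (36 + 39) / 39
Vmax = 148.0769 uM/s

148.0769 uM/s


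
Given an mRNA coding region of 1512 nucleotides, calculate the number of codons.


codons = nucleotides / 3
codons = 1512 / 3 = 504

504


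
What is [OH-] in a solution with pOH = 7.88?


[OH-] = 10^(-pOH)
[OH-] = 10^(-7.88)
[OH-] = 1.318e-08 M

1.318e-08 M


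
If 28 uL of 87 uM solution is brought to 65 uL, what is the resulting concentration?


C2 = C1 * V1 / V2
C2 = 87 * 28 / 65
C2 = 37.4769 uM

37.4769 uM


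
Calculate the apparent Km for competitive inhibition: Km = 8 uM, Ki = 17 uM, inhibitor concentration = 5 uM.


Km_app = Km * (1 + [I]/Ki)
Km_app = 8 * (1 + 5/17)
Km_app = 10.3529 uM

10.3529 uM


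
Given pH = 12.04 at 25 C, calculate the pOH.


pOH = 14 - pH
pOH = 14 - 12.04
pOH = 1.96

1.96


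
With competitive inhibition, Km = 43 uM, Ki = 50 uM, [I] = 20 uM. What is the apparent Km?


Km_app = Km * (1 + [I]/Ki)
Km_app = 43 * (1 + 20/50)
Km_app = 60.2 uM

60.2 uM


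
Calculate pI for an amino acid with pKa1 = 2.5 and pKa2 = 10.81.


pI = (pKa1 + pKa2) / 2
pI = (2.5 + 10.81) / 2
pI = 6.655

6.655


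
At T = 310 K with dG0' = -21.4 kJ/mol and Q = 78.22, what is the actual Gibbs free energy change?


dG = dG0' + RT * ln(Q) / 1000
dG = -21.4 + 8.314 * 310 * ln(78.22) / 1000
dG = -10.164 kJ/mol

-10.164 kJ/mol


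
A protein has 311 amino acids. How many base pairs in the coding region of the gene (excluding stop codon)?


Each amino acid = 1 codon = 3 bp
bp = 311 * 3 = 933 bp

933 bp


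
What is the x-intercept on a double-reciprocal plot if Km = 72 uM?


x-intercept = -1/Km
= -1/72
= -0.0139 1/uM

-0.0139 1/uM


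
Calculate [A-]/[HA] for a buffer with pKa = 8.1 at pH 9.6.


[A-]/[HA] = 10^(pH - pKa)
= 10^(9.6 - 8.1)
= 31.6228

31.6228


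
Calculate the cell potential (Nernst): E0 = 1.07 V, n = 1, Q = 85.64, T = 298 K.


E = E0 - (RT/nF) * ln(Q)
E = 1.07 - (8.314 * 298 / (1 * 96485)) * ln(85.64)
E = 0.9557 V

0.9557 V


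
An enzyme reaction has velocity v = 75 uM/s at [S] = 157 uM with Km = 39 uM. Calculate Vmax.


Vmax = v * (Km + [S]) / [S]
Vmax = 75 * (39 + 157) / 157
Vmax = 93.6306 uM/s

93.6306 uM/s


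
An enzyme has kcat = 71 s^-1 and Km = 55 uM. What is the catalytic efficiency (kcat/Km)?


Catalytic efficiency = kcat / Km
= 71 / 55
= 1.2909 uM^-1*s^-1

1.2909 uM^-1*s^-1


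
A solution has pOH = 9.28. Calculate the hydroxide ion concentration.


[OH-] = 10^(-pOH)
[OH-] = 10^(-9.28)
[OH-] = 5.248e-10 M

5.248e-10 M


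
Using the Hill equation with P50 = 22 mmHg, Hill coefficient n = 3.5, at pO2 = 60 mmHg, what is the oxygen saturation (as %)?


Y = pO2^n / (P50^n + pO2^n)
Y = 60^3.5 / (22^3.5 + 60^3.5)
Y = 97.1%

97.1%


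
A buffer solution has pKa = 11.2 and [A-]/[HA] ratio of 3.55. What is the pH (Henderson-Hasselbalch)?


pH = pKa + log10([A-]/[HA])
pH = 11.2 + log10(3.55)
pH = 11.7502

11.7502


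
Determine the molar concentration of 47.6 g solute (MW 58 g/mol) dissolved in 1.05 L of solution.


C = (mass / MW) / volume
C = (47.6 / 58) / 1.05
C = 0.7816 M

0.7816 M


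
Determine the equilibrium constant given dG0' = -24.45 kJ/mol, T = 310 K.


Keq = exp(-dG0 * 1000 / (R * T))
Keq = exp(-(-24.45) * 1000 / (8.314 * 310))
Keq = 13180.9102

13180.9102


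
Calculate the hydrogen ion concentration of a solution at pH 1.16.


[H+] = 10^(-pH)
[H+] = 10^(-1.16)
[H+] = 0.0692 M

0.0692 M


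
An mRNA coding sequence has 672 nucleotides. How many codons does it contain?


codons = nucleotides / 3
codons = 672 / 3 = 224

224


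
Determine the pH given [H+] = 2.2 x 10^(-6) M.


pH = -log10([H+])
pH = -log10(2.2 x 10^(-6))
pH = 5.6576

5.6576


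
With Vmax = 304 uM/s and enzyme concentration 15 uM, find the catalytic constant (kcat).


kcat = Vmax / [E]t
kcat = 304 / 15
kcat = 20.2667 s^-1

20.2667 s^-1


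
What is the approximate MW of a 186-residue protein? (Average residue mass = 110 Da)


MW = n_residues * 110 Da
MW = 186 * 110
MW = 20460 Da

20460 Da


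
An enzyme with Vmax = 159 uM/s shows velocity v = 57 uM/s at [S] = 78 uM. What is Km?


Km = [S] * (Vmax - v) / v
Km = 78 * (159 - 57) / 57
Km = 139.5789 uM

139.5789 uM


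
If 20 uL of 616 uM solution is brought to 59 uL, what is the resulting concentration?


C2 = C1 * V1 / V2
C2 = 616 * 20 / 59
C2 = 208.8136 uM

208.8136 uM


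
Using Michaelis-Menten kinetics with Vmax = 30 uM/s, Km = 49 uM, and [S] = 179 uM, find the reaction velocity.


v = Vmax * [S] / (Km + [S])
v = 30 * 179 / (49 + 179)
v = 23.5526 uM/s

23.5526 uM/s


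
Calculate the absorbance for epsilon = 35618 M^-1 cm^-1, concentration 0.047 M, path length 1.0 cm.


A = epsilon * c * l
A = 35618 * 0.047 * 1.0
A = 1674.046

1674.046


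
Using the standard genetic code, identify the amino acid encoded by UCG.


Standard genetic code lookup.
Codon UCG -> Ser

Ser


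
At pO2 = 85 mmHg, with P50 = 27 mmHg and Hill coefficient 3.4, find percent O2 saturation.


Y = pO2^n / (P50^n + pO2^n)
Y = 85^3.4 / (27^3.4 + 85^3.4)
Y = 98.01%

98.01%


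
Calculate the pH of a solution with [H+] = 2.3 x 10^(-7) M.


pH = -log10([H+])
pH = -log10(2.3 x 10^(-7))
pH = 6.6383

6.6383


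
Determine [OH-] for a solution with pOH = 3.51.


[OH-] = 10^(-pOH)
[OH-] = 10^(-3.51)
[OH-] = 3.090e-04 M

3.090e-04 M


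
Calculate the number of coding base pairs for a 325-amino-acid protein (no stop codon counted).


Each amino acid = 1 codon = 3 bp
bp = 325 * 3 = 975 bp

975 bp


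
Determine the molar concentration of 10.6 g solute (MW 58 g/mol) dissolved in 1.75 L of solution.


C = (mass / MW) / volume
C = (10.6 / 58) / 1.75
C = 0.1044 M

0.1044 M


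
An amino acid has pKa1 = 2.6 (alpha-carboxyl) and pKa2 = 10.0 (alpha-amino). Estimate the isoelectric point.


pI = (pKa1 + pKa2) / 2
pI = (2.6 + 10.0) / 2
pI = 6.3

6.3


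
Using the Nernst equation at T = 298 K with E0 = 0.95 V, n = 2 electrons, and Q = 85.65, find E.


E = E0 - (RT/nF) * ln(Q)
E = 0.95 - (8.314 * 298 / (2 * 96485)) * ln(85.65)
E = 0.8929 V

0.8929 V


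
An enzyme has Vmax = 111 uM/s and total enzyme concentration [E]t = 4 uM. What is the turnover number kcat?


kcat = Vmax / [E]t
kcat = 111 / 4
kcat = 27.75 s^-1

27.75 s^-1


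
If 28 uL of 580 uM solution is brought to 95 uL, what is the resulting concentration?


C2 = C1 * V1 / V2
C2 = 580 * 28 / 95
C2 = 170.9474 uM

170.9474 uM


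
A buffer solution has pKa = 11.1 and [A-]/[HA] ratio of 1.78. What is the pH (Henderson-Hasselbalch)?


pH = pKa + log10([A-]/[HA])
pH = 11.1 + log10(1.78)
pH = 11.3504

11.3504


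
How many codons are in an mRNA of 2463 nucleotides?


codons = nucleotides / 3
codons = 2463 / 3 = 821

821


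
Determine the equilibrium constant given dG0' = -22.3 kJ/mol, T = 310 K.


Keq = exp(-dG0 * 1000 / (R * T))
Keq = exp(-(-22.3) * 1000 / (8.314 * 310))
Keq = 5723.4753

5723.4753


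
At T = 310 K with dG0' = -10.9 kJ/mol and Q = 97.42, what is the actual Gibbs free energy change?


dG = dG0' + RT * ln(Q) / 1000
dG = -10.9 + 8.314 * 310 * ln(97.42) / 1000
dG = 0.9017 kJ/mol

0.9017 kJ/mol


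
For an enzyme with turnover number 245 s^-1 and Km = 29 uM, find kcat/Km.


Catalytic efficiency = kcat / Km
= 245 / 29
= 8.4483 uM^-1*s^-1

8.4483 uM^-1*s^-1


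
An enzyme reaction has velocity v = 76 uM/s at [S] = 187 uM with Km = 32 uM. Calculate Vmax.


Vmax = v * (Km + [S]) / [S]
Vmax = 76 * (32 + 187) / 187
Vmax = 89.0053 uM/s

89.0053 uM/s


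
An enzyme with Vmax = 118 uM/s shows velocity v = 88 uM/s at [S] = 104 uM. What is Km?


Km = [S] * (Vmax - v) / v
Km = 104 * (118 - 88) / 88
Km = 35.4545 uM

35.4545 uM


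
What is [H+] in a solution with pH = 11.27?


[H+] = 10^(-pH)
[H+] = 10^(-11.27)
[H+] = 5.370e-12 M

5.370e-12 M


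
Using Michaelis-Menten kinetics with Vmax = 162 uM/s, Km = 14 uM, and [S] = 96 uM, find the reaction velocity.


v = Vmax * [S] / (Km + [S])
v = 162 * 96 / (14 + 96)
v = 141.3818 uM/s

141.3818 uM/s


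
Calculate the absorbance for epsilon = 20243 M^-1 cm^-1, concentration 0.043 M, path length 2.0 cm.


A = epsilon * c * l
A = 20243 * 0.043 * 2.0
A = 1740.898

1740.898


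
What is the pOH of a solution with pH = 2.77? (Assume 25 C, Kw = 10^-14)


pOH = 14 - pH
pOH = 14 - 2.77
pOH = 11.23

11.23


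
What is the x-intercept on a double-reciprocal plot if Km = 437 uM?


x-intercept = -1/Km
= -1/437
= -0.0023 1/uM

-0.0023 1/uM


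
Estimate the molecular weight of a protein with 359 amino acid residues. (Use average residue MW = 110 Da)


MW = n_residues * 110 Da
MW = 359 * 110
MW = 39490 Da

39490 Da


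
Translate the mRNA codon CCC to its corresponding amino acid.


Standard genetic code lookup.
Codon CCC -> Pro

Pro


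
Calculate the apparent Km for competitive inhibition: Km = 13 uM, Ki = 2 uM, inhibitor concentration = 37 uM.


Km_app = Km * (1 + [I]/Ki)
Km_app = 13 * (1 + 37/2)
Km_app = 253.5 uM

253.5 uM


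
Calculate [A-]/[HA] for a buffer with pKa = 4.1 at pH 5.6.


[A-]/[HA] = 10^(pH - pKa)
= 10^(5.6 - 4.1)
= 31.6228

31.6228


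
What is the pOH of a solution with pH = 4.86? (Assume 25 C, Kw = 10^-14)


pOH = 14 - pH
pOH = 14 - 4.86
pOH = 9.14

9.14


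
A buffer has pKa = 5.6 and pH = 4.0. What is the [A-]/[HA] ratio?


[A-]/[HA] = 10^(pH - pKa)
= 10^(4.0 - 5.6)
= 0.0251

0.0251


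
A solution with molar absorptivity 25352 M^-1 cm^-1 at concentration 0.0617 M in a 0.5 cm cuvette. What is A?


A = epsilon * c * l
A = 25352 * 0.0617 * 0.5
A = 782.1092

782.1092


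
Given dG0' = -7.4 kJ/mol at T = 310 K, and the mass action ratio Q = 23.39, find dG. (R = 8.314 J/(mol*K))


dG = dG0' + RT * ln(Q) / 1000
dG = -7.4 + 8.314 * 310 * ln(23.39) / 1000
dG = 0.7246 kJ/mol

0.7246 kJ/mol


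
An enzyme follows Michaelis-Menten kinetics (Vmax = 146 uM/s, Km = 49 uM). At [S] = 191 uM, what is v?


v = Vmax * [S] / (Km + [S])
v = 146 * 191 / (49 + 191)
v = 116.1917 uM/s

116.1917 uM/s


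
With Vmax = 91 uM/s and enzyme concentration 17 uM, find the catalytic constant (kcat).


kcat = Vmax / [E]t
kcat = 91 / 17
kcat = 5.3529 s^-1

5.3529 s^-1


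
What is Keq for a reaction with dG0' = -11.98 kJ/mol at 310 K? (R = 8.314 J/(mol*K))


Keq = exp(-dG0 * 1000 / (R * T))
Keq = exp(-(-11.98) * 1000 / (8.314 * 310))
Keq = 104.3972

104.3972


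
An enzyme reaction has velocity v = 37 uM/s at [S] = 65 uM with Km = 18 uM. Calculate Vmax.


Vmax = v * (Km + [S]) / [S]
Vmax = 37 * (18 + 65) / 65
Vmax = 47.2462 uM/s

47.2462 uM/s


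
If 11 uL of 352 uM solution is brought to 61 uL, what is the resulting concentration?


C2 = C1 * V1 / V2
C2 = 352 * 11 / 61
C2 = 63.4754 uM

63.4754 uM


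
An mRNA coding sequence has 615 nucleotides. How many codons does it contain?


codons = nucleotides / 3
codons = 615 / 3 = 205

205


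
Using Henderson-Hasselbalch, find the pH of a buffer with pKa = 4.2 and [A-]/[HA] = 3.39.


pH = pKa + log10([A-]/[HA])
pH = 4.2 + log10(3.39)
pH = 4.7302

4.7302


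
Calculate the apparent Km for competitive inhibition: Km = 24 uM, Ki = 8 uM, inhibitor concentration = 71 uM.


Km_app = Km * (1 + [I]/Ki)
Km_app = 24 * (1 + 71/8)
Km_app = 237.0 uM

237.0 uM


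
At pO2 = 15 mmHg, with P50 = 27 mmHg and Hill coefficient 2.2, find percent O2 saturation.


Y = pO2^n / (P50^n + pO2^n)
Y = 15^2.2 / (27^2.2 + 15^2.2)
Y = 21.53%

21.53%


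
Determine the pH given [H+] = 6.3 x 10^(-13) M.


pH = -log10([H+])
pH = -log10(6.3 x 10^(-13))
pH = 12.2007

12.2007


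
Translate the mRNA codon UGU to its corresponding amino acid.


Standard genetic code lookup.
Codon UGU -> Cys

Cys


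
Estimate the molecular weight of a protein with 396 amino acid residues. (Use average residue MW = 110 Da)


MW = n_residues * 110 Da
MW = 396 * 110
MW = 43560 Da

43560 Da


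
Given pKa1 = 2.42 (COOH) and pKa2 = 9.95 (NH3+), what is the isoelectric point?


pI = (pKa1 + pKa2) / 2
pI = (2.42 + 9.95) / 2
pI = 6.185

6.185


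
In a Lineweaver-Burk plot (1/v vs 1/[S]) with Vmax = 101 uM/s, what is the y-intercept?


y-intercept = 1/Vmax
= 1/101
= 0.0099 s/uM

0.0099 s/uM


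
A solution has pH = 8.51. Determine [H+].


[H+] = 10^(-pH)
[H+] = 10^(-8.51)
[H+] = 3.090e-09 M

3.090e-09 M


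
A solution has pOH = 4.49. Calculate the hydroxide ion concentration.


[OH-] = 10^(-pOH)
[OH-] = 10^(-4.49)
[OH-] = 3.236e-05 M

3.236e-05 M


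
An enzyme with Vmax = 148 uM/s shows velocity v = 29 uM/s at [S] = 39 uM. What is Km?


Km = [S] * (Vmax - v) / v
Km = 39 * (148 - 29) / 29
Km = 160.0345 uM

160.0345 uM


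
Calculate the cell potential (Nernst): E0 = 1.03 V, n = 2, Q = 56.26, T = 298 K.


E = E0 - (RT/nF) * ln(Q)
E = 1.03 - (8.314 * 298 / (2 * 96485)) * ln(56.26)
E = 0.9783 V

0.9783 V


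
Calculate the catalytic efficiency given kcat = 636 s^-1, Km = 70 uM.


Catalytic efficiency = kcat / Km
= 636 / 70
= 9.0857 uM^-1*s^-1

9.0857 uM^-1*s^-1


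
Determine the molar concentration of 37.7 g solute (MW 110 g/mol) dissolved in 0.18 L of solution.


C = (mass / MW) / volume
C = (37.7 / 110) / 0.18
C = 1.904 M

1.904 M


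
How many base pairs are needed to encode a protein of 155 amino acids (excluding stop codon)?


Each amino acid = 1 codon = 3 bp
bp = 155 * 3 = 465 bp

465 bp


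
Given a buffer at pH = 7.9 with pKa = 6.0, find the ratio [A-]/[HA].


[A-]/[HA] = 10^(pH - pKa)
= 10^(7.9 - 6.0)
= 79.4328

79.4328


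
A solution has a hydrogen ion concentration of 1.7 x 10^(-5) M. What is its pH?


pH = -log10([H+])
pH = -log10(1.7 x 10^(-5))
pH = 4.7696

4.7696


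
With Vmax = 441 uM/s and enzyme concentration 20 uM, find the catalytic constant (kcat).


kcat = Vmax / [E]t
kcat = 441 / 20
kcat = 22.05 s^-1

22.05 s^-1


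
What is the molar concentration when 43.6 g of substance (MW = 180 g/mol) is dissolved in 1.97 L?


C = (mass / MW) / volume
C = (43.6 / 180) / 1.97
C = 0.123 M

0.123 M


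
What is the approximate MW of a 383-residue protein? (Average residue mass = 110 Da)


MW = n_residues * 110 Da
MW = 383 * 110
MW = 42130 Da

42130 Da


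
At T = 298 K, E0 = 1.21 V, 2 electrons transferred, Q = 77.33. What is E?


E = E0 - (RT/nF) * ln(Q)
E = 1.21 - (8.314 * 298 / (2 * 96485)) * ln(77.33)
E = 1.1542 V

1.1542 V


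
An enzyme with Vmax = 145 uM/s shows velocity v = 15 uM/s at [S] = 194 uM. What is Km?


Km = [S] * (Vmax - v) / v
Km = 194 * (145 - 15) / 15
Km = 1681.3333 uM

1681.3333 uM


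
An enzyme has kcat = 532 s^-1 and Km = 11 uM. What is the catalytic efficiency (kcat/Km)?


Catalytic efficiency = kcat / Km
= 532 / 11
= 48.3636 uM^-1*s^-1

48.3636 uM^-1*s^-1


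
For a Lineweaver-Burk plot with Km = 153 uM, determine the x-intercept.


x-intercept = -1/Km
= -1/153
= -0.0065 1/uM

-0.0065 1/uM


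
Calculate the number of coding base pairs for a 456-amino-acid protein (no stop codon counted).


Each amino acid = 1 codon = 3 bp
bp = 456 * 3 = 1368 bp

1368 bp


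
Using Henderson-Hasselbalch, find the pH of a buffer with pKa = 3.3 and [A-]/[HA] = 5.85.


pH = pKa + log10([A-]/[HA])
pH = 3.3 + log10(5.85)
pH = 4.0672

4.0672


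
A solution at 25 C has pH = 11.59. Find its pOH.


pOH = 14 - pH
pOH = 14 - 11.59
pOH = 2.41

2.41


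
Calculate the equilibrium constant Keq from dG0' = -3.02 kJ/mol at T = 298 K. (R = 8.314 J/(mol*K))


Keq = exp(-dG0 * 1000 / (R * T))
Keq = exp(-(-3.02) * 1000 / (8.314 * 298))
Keq = 3.3836

3.3836


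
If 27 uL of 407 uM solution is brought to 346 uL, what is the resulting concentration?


C2 = C1 * V1 / V2
C2 = 407 * 27 / 346
C2 = 31.7601 uM

31.7601 uM


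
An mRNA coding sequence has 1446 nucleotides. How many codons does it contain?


codons = nucleotides / 3
codons = 1446 / 3 = 482

482


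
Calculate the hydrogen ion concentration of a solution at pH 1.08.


[H+] = 10^(-pH)
[H+] = 10^(-1.08)
[H+] = 0.0832 M

0.0832 M


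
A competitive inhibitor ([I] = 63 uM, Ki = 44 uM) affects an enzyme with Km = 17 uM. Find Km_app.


Km_app = Km * (1 + [I]/Ki)
Km_app = 17 * (1 + 63/44)
Km_app = 41.3409 uM

41.3409 uM


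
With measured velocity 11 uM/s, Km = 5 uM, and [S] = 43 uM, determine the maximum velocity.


Vmax = v * (Km + [S]) / [S]
Vmax = 11 * (5 + 43) / 43
Vmax = 12.2791 uM/s

12.2791 uM/s


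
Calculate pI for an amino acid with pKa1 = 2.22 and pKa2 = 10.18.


pI = (pKa1 + pKa2) / 2
pI = (2.22 + 10.18) / 2
pI = 6.2

6.2


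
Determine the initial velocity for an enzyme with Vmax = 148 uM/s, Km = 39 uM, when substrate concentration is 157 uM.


v = Vmax * [S] / (Km + [S])
v = 148 * 157 / (39 + 157)
v = 118.551 uM/s

118.551 uM/s


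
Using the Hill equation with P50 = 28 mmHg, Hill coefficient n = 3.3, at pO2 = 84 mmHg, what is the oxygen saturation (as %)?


Y = pO2^n / (P50^n + pO2^n)
Y = 84^3.3 / (28^3.3 + 84^3.3)
Y = 97.41%

97.41%


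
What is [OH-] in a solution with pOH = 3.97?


[OH-] = 10^(-pOH)
[OH-] = 10^(-3.97)
[OH-] = 1.072e-04 M

1.072e-04 M


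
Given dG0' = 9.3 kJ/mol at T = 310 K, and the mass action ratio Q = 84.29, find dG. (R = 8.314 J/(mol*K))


dG = dG0' + RT * ln(Q) / 1000
dG = 9.3 + 8.314 * 310 * ln(84.29) / 1000
dG = 20.7286 kJ/mol

20.7286 kJ/mol


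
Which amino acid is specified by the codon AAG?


Standard genetic code lookup.
Codon AAG -> Lys

Lys


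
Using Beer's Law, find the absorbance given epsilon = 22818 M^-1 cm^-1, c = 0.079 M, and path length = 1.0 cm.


A = epsilon * c * l
A = 22818 * 0.079 * 1.0
A = 1802.622

1802.622


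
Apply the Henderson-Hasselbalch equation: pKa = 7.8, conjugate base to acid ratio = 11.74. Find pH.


pH = pKa + log10([A-]/[HA])
pH = 7.8 + log10(11.74)
pH = 8.8697

8.8697


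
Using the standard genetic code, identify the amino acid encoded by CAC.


Standard genetic code lookup.
Codon CAC -> His

His


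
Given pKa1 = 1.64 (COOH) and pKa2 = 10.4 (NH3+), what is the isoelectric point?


pI = (pKa1 + pKa2) / 2
pI = (1.64 + 10.4) / 2
pI = 6.02

6.02


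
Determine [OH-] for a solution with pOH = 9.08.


[OH-] = 10^(-pOH)
[OH-] = 10^(-9.08)
[OH-] = 8.318e-10 M

8.318e-10 M
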